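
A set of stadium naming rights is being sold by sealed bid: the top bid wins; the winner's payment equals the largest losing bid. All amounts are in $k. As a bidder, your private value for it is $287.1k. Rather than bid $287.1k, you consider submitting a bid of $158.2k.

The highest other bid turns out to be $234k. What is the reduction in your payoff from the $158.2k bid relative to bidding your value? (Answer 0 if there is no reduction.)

Bidding your value $287.1k: you win (since $287.1k > $234k) and pay $234k. Payoff $53.1k.
Bidding $158.2k: you lose. Payoff $0k.
The competing bid $234k lies between your shaded bid and your value, so underbidding forfeits an item you could have won at a profitable price.
Loss from deviating = $53.1k − ($0k) = $53.1k.

$53.1k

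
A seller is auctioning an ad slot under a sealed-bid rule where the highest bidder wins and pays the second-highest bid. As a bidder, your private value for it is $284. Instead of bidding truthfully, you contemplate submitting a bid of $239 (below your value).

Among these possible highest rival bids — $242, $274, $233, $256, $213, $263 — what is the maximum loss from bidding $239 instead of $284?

$42

$242: truthful gives $42, deviation gives $0 → loss $42.
$274: truthful gives $10, deviation gives $0 → loss $10.
$233: same outcome either way → loss $0.
$256: truthful gives $28, deviation gives $0 → loss $28.
$213: same outcome either way → loss $0.
$263: truthful gives $21, deviation gives $0 → loss $21.
Maximum loss: $42.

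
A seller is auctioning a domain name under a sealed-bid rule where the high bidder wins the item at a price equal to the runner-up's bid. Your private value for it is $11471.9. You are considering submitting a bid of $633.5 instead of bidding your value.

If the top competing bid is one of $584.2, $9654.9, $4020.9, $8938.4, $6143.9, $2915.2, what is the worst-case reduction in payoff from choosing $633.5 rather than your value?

$8556.7

$584.2: same outcome either way → loss $0.
$9654.9: truthful gives $1817, deviation gives $0 → loss $1817.
$4020.9: truthful gives $7451, deviation gives $0 → loss $7451.
$8938.4: truthful gives $2533.5, deviation gives $0 → loss $2533.5.
$6143.9: truthful gives $5328, deviation gives $0 → loss $5328.
$2915.2: truthful gives $8556.7, deviation gives $0 → loss $8556.7.
Maximum loss: $8556.7.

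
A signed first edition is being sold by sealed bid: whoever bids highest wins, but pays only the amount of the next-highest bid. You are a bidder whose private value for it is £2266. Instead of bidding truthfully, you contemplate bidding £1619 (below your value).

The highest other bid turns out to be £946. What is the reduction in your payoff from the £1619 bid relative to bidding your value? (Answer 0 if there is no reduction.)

Bidding your value £2266: you win (since £2266 > £946) and pay £946. Payoff £1320.
Bidding £1619: you win and pay £946. Payoff £2266 − £946 = £1320.
Difference = £1320 − £1320 = £0; both bids lead to the same outcome because the competing bid is below both your value and your alternative bid.

£0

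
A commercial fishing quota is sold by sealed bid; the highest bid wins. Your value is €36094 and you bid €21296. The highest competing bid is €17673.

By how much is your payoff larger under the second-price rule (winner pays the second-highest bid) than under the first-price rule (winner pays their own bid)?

€3623

You have the highest bid, so you win under either rule.
Second-price: pay €17673 → payoff €18421.
First-price: pay your own bid €21296 → payoff €14798.
Difference = €18421 − (€14798) = €3623.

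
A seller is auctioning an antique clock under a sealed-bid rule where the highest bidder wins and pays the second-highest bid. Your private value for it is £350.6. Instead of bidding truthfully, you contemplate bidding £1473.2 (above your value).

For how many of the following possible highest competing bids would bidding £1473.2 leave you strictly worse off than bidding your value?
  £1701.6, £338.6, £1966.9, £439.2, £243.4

1

The deviation hurts exactly when the highest competing bid lies strictly between £350.6 and £1473.2 — overbidding then wins at a price above your value.
£1701.6: above both → same outcome either way.
£338.6: below both → same outcome either way.
£1966.9: above both → same outcome either way.
£439.2: inside the interval → strictly worse (loss £88.6).
£243.4: below both → same outcome either way.
Count: 1.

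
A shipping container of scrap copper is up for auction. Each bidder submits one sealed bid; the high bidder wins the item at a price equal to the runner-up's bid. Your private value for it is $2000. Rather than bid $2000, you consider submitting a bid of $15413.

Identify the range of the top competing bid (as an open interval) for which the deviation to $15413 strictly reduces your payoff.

($2000, $15413)

If the competing bid is below $2000, both bids win at the same price — no difference.
If it is above $15413, both bids lose — no difference.
If it lies strictly between $2000 and $15413, bidding your value loses (payoff 0) while bidding $15413 wins at a price above your value (payoff negative).
So the deviation strictly hurts on the open interval ($2000, $15413).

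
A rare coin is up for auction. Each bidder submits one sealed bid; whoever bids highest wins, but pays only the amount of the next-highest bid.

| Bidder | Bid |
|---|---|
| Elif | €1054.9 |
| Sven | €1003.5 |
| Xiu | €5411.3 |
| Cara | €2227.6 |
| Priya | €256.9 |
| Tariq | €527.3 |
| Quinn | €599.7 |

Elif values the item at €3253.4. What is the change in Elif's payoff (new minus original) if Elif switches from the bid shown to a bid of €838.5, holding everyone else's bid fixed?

€0

The highest bid among the other bidders is €5411.3; Elif's bid doesn't change that.
Original bid €1054.9: Elif is not highest (top rival bid is €5411.3); payoff €0.
Alternative bid €838.5: Elif is not highest (top rival bid is €5411.3); payoff €0.
Change in payoff = €0 − (€0) = €0.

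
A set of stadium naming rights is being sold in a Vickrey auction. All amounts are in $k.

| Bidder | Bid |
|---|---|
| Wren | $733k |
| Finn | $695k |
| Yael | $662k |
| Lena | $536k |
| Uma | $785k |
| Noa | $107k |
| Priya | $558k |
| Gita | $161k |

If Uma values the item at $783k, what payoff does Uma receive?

Highest bid: Uma at $785k, so Uma wins.
Second-highest bid: Wren at $733k — that is the price the winner pays.
Uma's payoff = value − price = $783k − $733k = $50k.

$50k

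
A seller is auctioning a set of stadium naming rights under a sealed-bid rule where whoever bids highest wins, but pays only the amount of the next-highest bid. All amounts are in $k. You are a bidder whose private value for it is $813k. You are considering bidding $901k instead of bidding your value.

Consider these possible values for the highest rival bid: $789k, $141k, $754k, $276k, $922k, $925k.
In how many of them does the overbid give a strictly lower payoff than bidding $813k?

The deviation hurts exactly when the highest competing bid lies strictly between $813k and $901k — overbidding then wins at a price above your value.
$789k: below both → same outcome either way.
$141k: below both → same outcome either way.
$754k: below both → same outcome either way.
$276k: below both → same outcome either way.
$922k: above both → same outcome either way.
$925k: above both → same outcome either way.
Count: 0.

0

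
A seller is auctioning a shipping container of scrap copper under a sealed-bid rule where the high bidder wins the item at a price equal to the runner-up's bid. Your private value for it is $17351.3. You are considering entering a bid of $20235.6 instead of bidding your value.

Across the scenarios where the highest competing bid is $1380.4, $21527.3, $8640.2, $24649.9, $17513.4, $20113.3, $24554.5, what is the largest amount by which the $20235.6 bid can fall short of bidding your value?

$1380.4: same outcome either way → loss $0.
$21527.3: same outcome either way → loss $0.
$8640.2: same outcome either way → loss $0.
$24649.9: same outcome either way → loss $0.
$17513.4: truthful gives $0, deviation gives −$162.1 → loss $162.1.
$20113.3: truthful gives $0, deviation gives −$2762 → loss $2762.
$24554.5: same outcome either way → loss $0.
Maximum loss: $2762.

$2762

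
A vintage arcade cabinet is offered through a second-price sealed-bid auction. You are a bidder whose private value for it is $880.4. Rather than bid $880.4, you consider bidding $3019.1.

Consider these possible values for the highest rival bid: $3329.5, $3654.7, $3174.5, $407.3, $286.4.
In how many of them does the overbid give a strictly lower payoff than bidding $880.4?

0

The deviation hurts exactly when the highest competing bid lies strictly between $880.4 and $3019.1 — overbidding then wins at a price above your value.
$3329.5: above both → same outcome either way.
$3654.7: above both → same outcome either way.
$3174.5: above both → same outcome either way.
$407.3: below both → same outcome either way.
$286.4: below both → same outcome either way.
Count: 0.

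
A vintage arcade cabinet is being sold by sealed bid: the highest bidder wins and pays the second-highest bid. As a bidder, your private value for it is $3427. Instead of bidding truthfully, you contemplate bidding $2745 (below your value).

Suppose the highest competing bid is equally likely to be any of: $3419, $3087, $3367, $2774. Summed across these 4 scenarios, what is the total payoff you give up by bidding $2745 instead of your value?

The deviation costs you only when the competing bid falls strictly between $2745 and $3427; elsewhere both bids give the same outcome.
$3419: truthful payoff $8, deviation payoff $0 → loss $8.
$3087: truthful payoff $340, deviation payoff $0 → loss $340.
$3367: truthful payoff $60, deviation payoff $0 → loss $60.
$2774: truthful payoff $653, deviation payoff $0 → loss $653.
Total loss = $8 + $340 + $60 + $653 = $1061.

$1061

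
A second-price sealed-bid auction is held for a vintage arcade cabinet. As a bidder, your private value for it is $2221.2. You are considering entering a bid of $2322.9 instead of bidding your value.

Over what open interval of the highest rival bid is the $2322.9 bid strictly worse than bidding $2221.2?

($2221.2, $2322.9)

If the competing bid is below $2221.2, both bids win at the same price — no difference.
If it is above $2322.9, both bids lose — no difference.
If it lies strictly between $2221.2 and $2322.9, bidding your value loses (payoff 0) while bidding $2322.9 wins at a price above your value (payoff negative).
So the deviation strictly hurts on the open interval ($2221.2, $2322.9).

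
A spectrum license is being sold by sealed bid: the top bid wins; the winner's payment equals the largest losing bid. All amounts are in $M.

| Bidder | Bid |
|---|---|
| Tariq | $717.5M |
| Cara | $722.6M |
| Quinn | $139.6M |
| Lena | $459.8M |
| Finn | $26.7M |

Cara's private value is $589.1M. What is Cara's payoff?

−$128.4M

Highest bid: Cara at $722.6M, so Cara wins.
Second-highest bid: Tariq at $717.5M — that is the price the winner pays.
Cara's payoff = value − price = $589.1M − $717.5M = −$128.4M.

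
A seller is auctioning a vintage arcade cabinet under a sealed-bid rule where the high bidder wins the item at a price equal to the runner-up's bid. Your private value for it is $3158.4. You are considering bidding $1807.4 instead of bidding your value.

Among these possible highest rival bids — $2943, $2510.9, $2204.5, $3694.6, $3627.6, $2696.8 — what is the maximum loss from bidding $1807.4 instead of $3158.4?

$2943: truthful gives $215.4, deviation gives $0 → loss $215.4.
$2510.9: truthful gives $647.5, deviation gives $0 → loss $647.5.
$2204.5: truthful gives $953.9, deviation gives $0 → loss $953.9.
$3694.6: same outcome either way → loss $0.
$3627.6: same outcome either way → loss $0.
$2696.8: truthful gives $461.6, deviation gives $0 → loss $461.6.
Maximum loss: $953.9.

$953.9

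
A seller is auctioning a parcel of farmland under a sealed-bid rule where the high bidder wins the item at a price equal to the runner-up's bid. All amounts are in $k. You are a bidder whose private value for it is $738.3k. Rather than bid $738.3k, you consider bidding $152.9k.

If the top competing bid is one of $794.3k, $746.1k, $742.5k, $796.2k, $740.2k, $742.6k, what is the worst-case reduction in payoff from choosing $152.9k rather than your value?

$794.3k: same outcome either way → loss $0k.
$746.1k: same outcome either way → loss $0k.
$742.5k: same outcome either way → loss $0k.
$796.2k: same outcome either way → loss $0k.
$740.2k: same outcome either way → loss $0k.
$742.6k: same outcome either way → loss $0k.
Maximum loss: $0k.

$0k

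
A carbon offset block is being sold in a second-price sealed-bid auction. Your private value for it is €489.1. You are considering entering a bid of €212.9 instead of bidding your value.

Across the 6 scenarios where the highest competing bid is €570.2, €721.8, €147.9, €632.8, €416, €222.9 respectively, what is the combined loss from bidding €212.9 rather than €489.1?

€339.3

The deviation costs you only when the competing bid falls strictly between €212.9 and €489.1; elsewhere both bids give the same outcome.
€570.2: outcomes coincide → loss €0.
€721.8: outcomes coincide → loss €0.
€147.9: outcomes coincide → loss €0.
€632.8: outcomes coincide → loss €0.
€416: truthful payoff €73.1, deviation payoff €0 → loss €73.1.
€222.9: truthful payoff €266.2, deviation payoff €0 → loss €266.2.
Total loss = €73.1 + €266.2 = €339.3.
In a second-price auction your bid sets only whether you win, not what you pay, so bidding your true value is weakly dominant.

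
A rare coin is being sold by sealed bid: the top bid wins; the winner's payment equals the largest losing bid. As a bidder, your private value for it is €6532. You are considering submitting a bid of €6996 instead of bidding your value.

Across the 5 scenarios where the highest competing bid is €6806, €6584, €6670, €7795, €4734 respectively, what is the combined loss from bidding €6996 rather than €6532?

€464

The deviation costs you only when the competing bid falls strictly between €6532 and €6996; elsewhere both bids give the same outcome.
€6806: truthful payoff €0, deviation payoff −€274 → loss €274.
€6584: truthful payoff €0, deviation payoff −€52 → loss €52.
€6670: truthful payoff €0, deviation payoff −€138 → loss €138.
€7795: outcomes coincide → loss €0.
€4734: outcomes coincide → loss €0.
Total loss = €274 + €52 + €138 = €464.
In a second-price auction your bid sets only whether you win, not what you pay, so bidding your true value is weakly dominant.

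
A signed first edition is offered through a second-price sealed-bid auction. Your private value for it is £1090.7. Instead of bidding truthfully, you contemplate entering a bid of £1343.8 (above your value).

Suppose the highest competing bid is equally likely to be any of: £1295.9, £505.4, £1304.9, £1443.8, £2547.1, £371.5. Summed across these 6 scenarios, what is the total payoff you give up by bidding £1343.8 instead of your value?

£419.4

The deviation costs you only when the competing bid falls strictly between £1090.7 and £1343.8; elsewhere both bids give the same outcome.
£1295.9: truthful payoff £0, deviation payoff −£205.2 → loss £205.2.
£505.4: outcomes coincide → loss £0.
£1304.9: truthful payoff £0, deviation payoff −£214.2 → loss £214.2.
£1443.8: outcomes coincide → loss £0.
£2547.1: outcomes coincide → loss £0.
£371.5: outcomes coincide → loss £0.
Total loss = £205.2 + £214.2 = £419.4.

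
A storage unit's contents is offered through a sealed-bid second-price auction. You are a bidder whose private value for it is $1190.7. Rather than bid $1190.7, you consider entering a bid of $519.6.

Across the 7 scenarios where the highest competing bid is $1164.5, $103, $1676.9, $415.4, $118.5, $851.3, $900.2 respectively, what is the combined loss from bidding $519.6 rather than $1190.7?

The deviation costs you only when the competing bid falls strictly between $519.6 and $1190.7; elsewhere both bids give the same outcome.
$1164.5: truthful payoff $26.2, deviation payoff $0 → loss $26.2.
$103: outcomes coincide → loss $0.
$1676.9: outcomes coincide → loss $0.
$415.4: outcomes coincide → loss $0.
$118.5: outcomes coincide → loss $0.
$851.3: truthful payoff $339.4, deviation payoff $0 → loss $339.4.
$900.2: truthful payoff $290.5, deviation payoff $0 → loss $290.5.
Total loss = $26.2 + $339.4 + $290.5 = $656.1.

$656.1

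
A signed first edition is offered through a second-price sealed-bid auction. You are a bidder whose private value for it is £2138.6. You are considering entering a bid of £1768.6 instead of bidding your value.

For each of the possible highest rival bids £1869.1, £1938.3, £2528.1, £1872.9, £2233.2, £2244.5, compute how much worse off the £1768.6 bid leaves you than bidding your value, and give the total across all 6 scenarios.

The deviation costs you only when the competing bid falls strictly between £1768.6 and £2138.6; elsewhere both bids give the same outcome.
£1869.1: truthful payoff £269.5, deviation payoff £0 → loss £269.5.
£1938.3: truthful payoff £200.3, deviation payoff £0 → loss £200.3.
£2528.1: outcomes coincide → loss £0.
£1872.9: truthful payoff £265.7, deviation payoff £0 → loss £265.7.
£2233.2: outcomes coincide → loss £0.
£2244.5: outcomes coincide → loss £0.
Total loss = £269.5 + £200.3 + £265.7 = £735.5.
Because the price is fixed by the runner-up's bid, deviating from your value can only change a good outcome into a bad one — never the reverse.

£735.5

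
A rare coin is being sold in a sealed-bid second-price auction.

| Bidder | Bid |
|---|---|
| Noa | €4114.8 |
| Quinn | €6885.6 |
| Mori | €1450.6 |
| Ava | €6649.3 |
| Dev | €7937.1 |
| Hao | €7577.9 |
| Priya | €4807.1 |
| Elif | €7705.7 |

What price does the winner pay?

€7705.7

Highest bid: Dev at €7937.1, so Dev wins.
Second-highest bid: Elif at €7705.7 — that is the price the winner pays.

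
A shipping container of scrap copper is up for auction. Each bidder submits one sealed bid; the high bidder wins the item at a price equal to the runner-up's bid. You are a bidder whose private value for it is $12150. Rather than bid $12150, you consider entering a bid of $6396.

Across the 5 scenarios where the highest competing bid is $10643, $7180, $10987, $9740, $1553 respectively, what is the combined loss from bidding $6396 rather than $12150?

The deviation costs you only when the competing bid falls strictly between $6396 and $12150; elsewhere both bids give the same outcome.
$10643: truthful payoff $1507, deviation payoff $0 → loss $1507.
$7180: truthful payoff $4970, deviation payoff $0 → loss $4970.
$10987: truthful payoff $1163, deviation payoff $0 → loss $1163.
$9740: truthful payoff $2410, deviation payoff $0 → loss $2410.
$1553: outcomes coincide → loss $0.
Total loss = $1507 + $4970 + $1163 + $2410 = $10050.
Because the price is fixed by the runner-up's bid, deviating from your value can only change a good outcome into a bad one — never the reverse.

$10050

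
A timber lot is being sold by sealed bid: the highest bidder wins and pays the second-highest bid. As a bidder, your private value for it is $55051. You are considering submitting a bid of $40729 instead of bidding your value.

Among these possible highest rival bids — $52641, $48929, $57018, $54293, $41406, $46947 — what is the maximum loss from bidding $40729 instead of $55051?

$52641: truthful gives $2410, deviation gives $0 → loss $2410.
$48929: truthful gives $6122, deviation gives $0 → loss $6122.
$57018: same outcome either way → loss $0.
$54293: truthful gives $758, deviation gives $0 → loss $758.
$41406: truthful gives $13645, deviation gives $0 → loss $13645.
$46947: truthful gives $8104, deviation gives $0 → loss $8104.
Maximum loss: $13645.

$13645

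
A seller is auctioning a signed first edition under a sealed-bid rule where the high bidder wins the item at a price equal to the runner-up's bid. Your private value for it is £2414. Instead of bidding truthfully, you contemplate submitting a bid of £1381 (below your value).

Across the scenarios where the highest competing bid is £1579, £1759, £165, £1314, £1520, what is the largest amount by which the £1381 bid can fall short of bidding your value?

£894

£1579: truthful gives £835, deviation gives £0 → loss £835.
£1759: truthful gives £655, deviation gives £0 → loss £655.
£165: same outcome either way → loss £0.
£1314: same outcome either way → loss £0.
£1520: truthful gives £894, deviation gives £0 → loss £894.
Maximum loss: £894.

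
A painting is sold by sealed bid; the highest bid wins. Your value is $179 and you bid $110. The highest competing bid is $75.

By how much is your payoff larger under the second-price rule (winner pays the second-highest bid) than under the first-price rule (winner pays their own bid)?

$35

You have the highest bid, so you win under either rule.
Second-price: pay $75 → payoff $104.
First-price: pay your own bid $110 → payoff $69.
Difference = $104 − ($69) = $35.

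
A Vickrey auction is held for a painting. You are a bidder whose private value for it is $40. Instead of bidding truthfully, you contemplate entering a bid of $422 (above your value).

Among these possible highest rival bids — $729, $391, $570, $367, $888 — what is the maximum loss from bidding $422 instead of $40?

$351

$729: same outcome either way → loss $0.
$391: truthful gives $0, deviation gives −$351 → loss $351.
$570: same outcome either way → loss $0.
$367: truthful gives $0, deviation gives −$327 → loss $327.
$888: same outcome either way → loss $0.
Maximum loss: $351.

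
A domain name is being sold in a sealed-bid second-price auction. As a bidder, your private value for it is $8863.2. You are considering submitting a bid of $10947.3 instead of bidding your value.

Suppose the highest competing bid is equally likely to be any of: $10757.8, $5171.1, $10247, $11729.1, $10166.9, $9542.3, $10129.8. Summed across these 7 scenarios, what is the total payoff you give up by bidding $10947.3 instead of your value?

The deviation costs you only when the competing bid falls strictly between $8863.2 and $10947.3; elsewhere both bids give the same outcome.
$10757.8: truthful payoff $0, deviation payoff −$1894.6 → loss $1894.6.
$5171.1: outcomes coincide → loss $0.
$10247: truthful payoff $0, deviation payoff −$1383.8 → loss $1383.8.
$11729.1: outcomes coincide → loss $0.
$10166.9: truthful payoff $0, deviation payoff −$1303.7 → loss $1303.7.
$9542.3: truthful payoff $0, deviation payoff −$679.1 → loss $679.1.
$10129.8: truthful payoff $0, deviation payoff −$1266.6 → loss $1266.6.
Total loss = $1894.6 + $1383.8 + $1303.7 + $679.1 + $1266.6 = $6527.8.

$6527.8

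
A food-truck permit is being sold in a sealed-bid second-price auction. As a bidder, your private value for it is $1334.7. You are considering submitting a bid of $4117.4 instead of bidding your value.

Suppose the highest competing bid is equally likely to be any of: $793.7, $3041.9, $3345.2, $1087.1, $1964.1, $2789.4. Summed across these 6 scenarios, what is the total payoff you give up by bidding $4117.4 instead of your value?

$5801.8

The deviation costs you only when the competing bid falls strictly between $1334.7 and $4117.4; elsewhere both bids give the same outcome.
$793.7: outcomes coincide → loss $0.
$3041.9: truthful payoff $0, deviation payoff −$1707.2 → loss $1707.2.
$3345.2: truthful payoff $0, deviation payoff −$2010.5 → loss $2010.5.
$1087.1: outcomes coincide → loss $0.
$1964.1: truthful payoff $0, deviation payoff −$629.4 → loss $629.4.
$2789.4: truthful payoff $0, deviation payoff −$1454.7 → loss $1454.7.
Total loss = $1707.2 + $2010.5 + $629.4 + $1454.7 = $5801.8.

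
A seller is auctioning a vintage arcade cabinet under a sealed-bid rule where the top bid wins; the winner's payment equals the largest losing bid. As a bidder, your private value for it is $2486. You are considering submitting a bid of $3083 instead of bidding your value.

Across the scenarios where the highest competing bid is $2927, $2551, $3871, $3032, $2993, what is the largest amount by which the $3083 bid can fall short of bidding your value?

$2927: truthful gives $0, deviation gives −$441 → loss $441.
$2551: truthful gives $0, deviation gives −$65 → loss $65.
$3871: same outcome either way → loss $0.
$3032: truthful gives $0, deviation gives −$546 → loss $546.
$2993: truthful gives $0, deviation gives −$507 → loss $507.
Maximum loss: $546.

$546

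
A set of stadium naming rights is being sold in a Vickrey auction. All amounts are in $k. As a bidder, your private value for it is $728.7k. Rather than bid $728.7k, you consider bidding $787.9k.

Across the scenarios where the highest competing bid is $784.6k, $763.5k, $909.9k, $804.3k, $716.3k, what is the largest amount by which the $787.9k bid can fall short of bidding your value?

$55.9k

$784.6k: truthful gives $0k, deviation gives −$55.9k → loss $55.9k.
$763.5k: truthful gives $0k, deviation gives −$34.8k → loss $34.8k.
$909.9k: same outcome either way → loss $0k.
$804.3k: same outcome either way → loss $0k.
$716.3k: same outcome either way → loss $0k.
Maximum loss: $55.9k.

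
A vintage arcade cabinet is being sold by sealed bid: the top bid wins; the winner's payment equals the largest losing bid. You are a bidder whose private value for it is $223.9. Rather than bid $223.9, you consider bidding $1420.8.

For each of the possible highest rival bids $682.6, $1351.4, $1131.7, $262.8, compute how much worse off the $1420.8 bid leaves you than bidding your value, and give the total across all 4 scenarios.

$2532.9

The deviation costs you only when the competing bid falls strictly between $223.9 and $1420.8; elsewhere both bids give the same outcome.
$682.6: truthful payoff $0, deviation payoff −$458.7 → loss $458.7.
$1351.4: truthful payoff $0, deviation payoff −$1127.5 → loss $1127.5.
$1131.7: truthful payoff $0, deviation payoff −$907.8 → loss $907.8.
$262.8: truthful payoff $0, deviation payoff −$38.9 → loss $38.9.
Total loss = $458.7 + $1127.5 + $907.8 + $38.9 = $2532.9.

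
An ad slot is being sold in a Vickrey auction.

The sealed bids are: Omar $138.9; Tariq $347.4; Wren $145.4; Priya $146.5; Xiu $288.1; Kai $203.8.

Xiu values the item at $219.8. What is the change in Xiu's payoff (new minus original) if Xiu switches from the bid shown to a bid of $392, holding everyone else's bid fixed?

The highest bid among the other bidders is $347.4; Xiu's bid doesn't change that.
Original bid $288.1: Xiu is not highest (top rival bid is $347.4); payoff $0.
Alternative bid $392: Xiu is highest, pays the top rival bid $347.4; payoff $219.8 − $347.4 = −$127.6.
Change in payoff = −$127.6 − ($0) = −$127.6.

−$127.6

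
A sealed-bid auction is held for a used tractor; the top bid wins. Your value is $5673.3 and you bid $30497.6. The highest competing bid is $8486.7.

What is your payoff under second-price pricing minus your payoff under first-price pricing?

$22010.9

You have the highest bid, so you win under either rule.
Second-price: pay $8486.7 → payoff −$2813.4.
First-price: pay your own bid $30497.6 → payoff −$24824.3.
Difference = −$2813.4 − (−$24824.3) = $22010.9.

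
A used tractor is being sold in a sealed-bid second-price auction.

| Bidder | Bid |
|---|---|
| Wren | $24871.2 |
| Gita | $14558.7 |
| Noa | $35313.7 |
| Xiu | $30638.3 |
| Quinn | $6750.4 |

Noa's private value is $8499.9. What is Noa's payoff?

−$22138.4

Highest bid: Noa at $35313.7, so Noa wins.
Second-highest bid: Xiu at $30638.3 — that is the price the winner pays.
Noa's payoff = value − price = $8499.9 − $30638.3 = −$22138.4.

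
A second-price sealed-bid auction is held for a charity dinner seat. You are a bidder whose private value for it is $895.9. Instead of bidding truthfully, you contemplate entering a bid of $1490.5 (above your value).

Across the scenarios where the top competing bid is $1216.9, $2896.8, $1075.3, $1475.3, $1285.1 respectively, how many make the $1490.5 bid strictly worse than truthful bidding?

The deviation hurts exactly when the highest competing bid lies strictly between $895.9 and $1490.5 — overbidding then wins at a price above your value.
$1216.9: inside the interval → strictly worse (loss $321).
$2896.8: above both → same outcome either way.
$1075.3: inside the interval → strictly worse (loss $179.4).
$1475.3: inside the interval → strictly worse (loss $579.4).
$1285.1: inside the interval → strictly worse (loss $389.2).
Count: 4.

4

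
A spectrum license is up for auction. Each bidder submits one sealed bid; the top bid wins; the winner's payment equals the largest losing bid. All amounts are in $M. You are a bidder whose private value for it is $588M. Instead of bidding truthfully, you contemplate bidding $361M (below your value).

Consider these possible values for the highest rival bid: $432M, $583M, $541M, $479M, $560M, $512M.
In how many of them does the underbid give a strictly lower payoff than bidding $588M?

6

The deviation hurts exactly when the highest competing bid lies strictly between $361M and $588M — underbidding then forfeits a profitable win.
$432M: inside the interval → strictly worse (loss $156M).
$583M: inside the interval → strictly worse (loss $5M).
$541M: inside the interval → strictly worse (loss $47M).
$479M: inside the interval → strictly worse (loss $109M).
$560M: inside the interval → strictly worse (loss $28M).
$512M: inside the interval → strictly worse (loss $76M).
Count: 6.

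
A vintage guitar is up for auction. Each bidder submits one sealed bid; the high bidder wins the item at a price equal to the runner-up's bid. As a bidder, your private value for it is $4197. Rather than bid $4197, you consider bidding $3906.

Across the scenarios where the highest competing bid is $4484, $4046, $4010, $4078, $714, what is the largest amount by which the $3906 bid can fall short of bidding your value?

$4484: same outcome either way → loss $0.
$4046: truthful gives $151, deviation gives $0 → loss $151.
$4010: truthful gives $187, deviation gives $0 → loss $187.
$4078: truthful gives $119, deviation gives $0 → loss $119.
$714: same outcome either way → loss $0.
Maximum loss: $187.

$187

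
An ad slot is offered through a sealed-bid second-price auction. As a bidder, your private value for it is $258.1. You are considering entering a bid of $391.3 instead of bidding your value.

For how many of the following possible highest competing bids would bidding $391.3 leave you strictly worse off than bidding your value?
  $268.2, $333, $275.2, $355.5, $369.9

5

The deviation hurts exactly when the highest competing bid lies strictly between $258.1 and $391.3 — overbidding then wins at a price above your value.
$268.2: inside the interval → strictly worse (loss $10.1).
$333: inside the interval → strictly worse (loss $74.9).
$275.2: inside the interval → strictly worse (loss $17.1).
$355.5: inside the interval → strictly worse (loss $97.4).
$369.9: inside the interval → strictly worse (loss $111.8).
Count: 5.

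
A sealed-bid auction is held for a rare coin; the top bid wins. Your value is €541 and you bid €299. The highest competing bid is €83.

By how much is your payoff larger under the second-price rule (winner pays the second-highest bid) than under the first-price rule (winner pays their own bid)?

You have the highest bid, so you win under either rule.
Second-price: pay €83 → payoff €458.
First-price: pay your own bid €299 → payoff €242.
Difference = €458 − (€242) = €216.

€216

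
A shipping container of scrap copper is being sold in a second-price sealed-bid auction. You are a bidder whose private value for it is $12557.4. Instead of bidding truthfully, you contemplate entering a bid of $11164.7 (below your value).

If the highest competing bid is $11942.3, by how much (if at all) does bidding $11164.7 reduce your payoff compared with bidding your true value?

Bidding your value $12557.4: you win (since $12557.4 > $11942.3) and pay $11942.3. Payoff $615.1.
Bidding $11164.7: you lose. Payoff $0.
The competing bid $11942.3 lies between your shaded bid and your value, so underbidding forfeits an item you could have won at a profitable price.
Loss from deviating = $615.1 − ($0) = $615.1.

$615.1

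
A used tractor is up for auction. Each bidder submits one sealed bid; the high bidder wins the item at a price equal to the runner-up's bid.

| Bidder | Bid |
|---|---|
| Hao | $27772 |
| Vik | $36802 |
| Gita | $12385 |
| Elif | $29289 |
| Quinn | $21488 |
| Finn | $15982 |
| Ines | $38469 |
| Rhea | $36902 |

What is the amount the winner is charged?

Highest bid: Ines at $38469, so Ines wins.
Second-highest bid: Rhea at $36902 — that is the price the winner pays.

$36902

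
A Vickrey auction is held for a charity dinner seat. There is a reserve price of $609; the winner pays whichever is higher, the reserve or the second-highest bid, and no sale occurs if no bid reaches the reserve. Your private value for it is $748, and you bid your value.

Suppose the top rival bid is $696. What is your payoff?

$52

Your bid $748 is the highest and exceeds the reserve.
Price = max(second-highest bid, reserve) = max($696, $609) = $696.
Payoff = $748 − $696 = $52.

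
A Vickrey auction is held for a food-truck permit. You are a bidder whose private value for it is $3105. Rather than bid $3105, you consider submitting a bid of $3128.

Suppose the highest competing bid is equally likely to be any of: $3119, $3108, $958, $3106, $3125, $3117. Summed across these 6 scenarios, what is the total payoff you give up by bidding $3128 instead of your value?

$50

The deviation costs you only when the competing bid falls strictly between $3105 and $3128; elsewhere both bids give the same outcome.
$3119: truthful payoff $0, deviation payoff −$14 → loss $14.
$3108: truthful payoff $0, deviation payoff −$3 → loss $3.
$958: outcomes coincide → loss $0.
$3106: truthful payoff $0, deviation payoff −$1 → loss $1.
$3125: truthful payoff $0, deviation payoff −$20 → loss $20.
$3117: truthful payoff $0, deviation payoff −$12 → loss $12.
Total loss = $14 + $3 + $1 + $20 + $12 = $50.
Because the price is fixed by the runner-up's bid, deviating from your value can only change a good outcome into a bad one — never the reverse.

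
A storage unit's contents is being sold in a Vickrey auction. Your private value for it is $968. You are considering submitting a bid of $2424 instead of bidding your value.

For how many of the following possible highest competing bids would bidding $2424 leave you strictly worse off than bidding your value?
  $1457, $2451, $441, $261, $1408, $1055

The deviation hurts exactly when the highest competing bid lies strictly between $968 and $2424 — overbidding then wins at a price above your value.
$1457: inside the interval → strictly worse (loss $489).
$2451: above both → same outcome either way.
$441: below both → same outcome either way.
$261: below both → same outcome either way.
$1408: inside the interval → strictly worse (loss $440).
$1055: inside the interval → strictly worse (loss $87).
Count: 3.

3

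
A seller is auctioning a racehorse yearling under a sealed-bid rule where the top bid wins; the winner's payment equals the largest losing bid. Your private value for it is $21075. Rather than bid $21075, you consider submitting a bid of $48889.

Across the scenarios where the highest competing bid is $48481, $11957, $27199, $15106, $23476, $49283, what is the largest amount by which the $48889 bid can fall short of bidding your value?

$27406

$48481: truthful gives $0, deviation gives −$27406 → loss $27406.
$11957: same outcome either way → loss $0.
$27199: truthful gives $0, deviation gives −$6124 → loss $6124.
$15106: same outcome either way → loss $0.
$23476: truthful gives $0, deviation gives −$2401 → loss $2401.
$49283: same outcome either way → loss $0.
Maximum loss: $27406.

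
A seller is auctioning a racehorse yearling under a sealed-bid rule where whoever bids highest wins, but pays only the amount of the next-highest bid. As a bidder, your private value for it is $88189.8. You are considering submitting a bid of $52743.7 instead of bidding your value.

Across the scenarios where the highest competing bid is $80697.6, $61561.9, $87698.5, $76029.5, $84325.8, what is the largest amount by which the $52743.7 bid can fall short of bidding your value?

$80697.6: truthful gives $7492.2, deviation gives $0 → loss $7492.2.
$61561.9: truthful gives $26627.9, deviation gives $0 → loss $26627.9.
$87698.5: truthful gives $491.3, deviation gives $0 → loss $491.3.
$76029.5: truthful gives $12160.3, deviation gives $0 → loss $12160.3.
$84325.8: truthful gives $3864, deviation gives $0 → loss $3864.
Maximum loss: $26627.9.

$26627.9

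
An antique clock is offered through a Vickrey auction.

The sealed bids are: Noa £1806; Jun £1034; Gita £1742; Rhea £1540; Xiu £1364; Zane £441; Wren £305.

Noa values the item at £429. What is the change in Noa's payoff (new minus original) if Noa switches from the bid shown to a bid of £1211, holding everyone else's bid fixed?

£1313

The highest bid among the other bidders is £1742; Noa's bid doesn't change that.
Original bid £1806: Noa is highest, pays the top rival bid £1742; payoff £429 − £1742 = −£1313.
Alternative bid £1211: Noa is not highest (top rival bid is £1742); payoff £0.
Change in payoff = £0 − (−£1313) = £1313.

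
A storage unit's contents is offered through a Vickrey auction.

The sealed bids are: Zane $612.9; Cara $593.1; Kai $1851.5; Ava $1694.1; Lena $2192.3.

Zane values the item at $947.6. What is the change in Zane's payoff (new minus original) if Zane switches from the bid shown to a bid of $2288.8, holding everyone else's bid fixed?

−$1244.7

The highest bid among the other bidders is $2192.3; Zane's bid doesn't change that.
Original bid $612.9: Zane is not highest (top rival bid is $2192.3); payoff $0.
Alternative bid $2288.8: Zane is highest, pays the top rival bid $2192.3; payoff $947.6 − $2192.3 = −$1244.7.
Change in payoff = −$1244.7 − ($0) = −$1244.7.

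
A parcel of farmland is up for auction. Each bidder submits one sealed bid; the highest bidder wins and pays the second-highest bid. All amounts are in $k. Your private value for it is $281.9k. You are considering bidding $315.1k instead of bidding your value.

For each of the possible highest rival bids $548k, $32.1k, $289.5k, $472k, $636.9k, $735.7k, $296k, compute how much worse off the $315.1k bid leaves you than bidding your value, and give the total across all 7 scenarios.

The deviation costs you only when the competing bid falls strictly between $281.9k and $315.1k; elsewhere both bids give the same outcome.
$548k: outcomes coincide → loss $0k.
$32.1k: outcomes coincide → loss $0k.
$289.5k: truthful payoff $0k, deviation payoff −$7.6k → loss $7.6k.
$472k: outcomes coincide → loss $0k.
$636.9k: outcomes coincide → loss $0k.
$735.7k: outcomes coincide → loss $0k.
$296k: truthful payoff $0k, deviation payoff −$14.1k → loss $14.1k.
Total loss = $7.6k + $14.1k = $21.7k.

$21.7k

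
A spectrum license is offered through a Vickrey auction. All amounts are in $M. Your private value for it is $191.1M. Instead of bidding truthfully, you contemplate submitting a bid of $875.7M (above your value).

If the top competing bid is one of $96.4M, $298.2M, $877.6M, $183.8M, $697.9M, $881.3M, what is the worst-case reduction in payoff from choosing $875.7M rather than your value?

$506.8M

$96.4M: same outcome either way → loss $0M.
$298.2M: truthful gives $0M, deviation gives −$107.1M → loss $107.1M.
$877.6M: same outcome either way → loss $0M.
$183.8M: same outcome either way → loss $0M.
$697.9M: truthful gives $0M, deviation gives −$506.8M → loss $506.8M.
$881.3M: same outcome either way → loss $0M.
Maximum loss: $506.8M.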